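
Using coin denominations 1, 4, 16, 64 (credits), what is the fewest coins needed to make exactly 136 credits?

136 − 2×64→8 − 2×4→0
Total coins = 2 + 2 = 4

4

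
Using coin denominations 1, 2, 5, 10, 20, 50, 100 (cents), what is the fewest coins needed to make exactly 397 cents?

397 = 3×100 + 1×50 + 2×20 + 1×5 + 1×2
Total coins = 3 + 1 + 2 + 1 + 1 = 8

8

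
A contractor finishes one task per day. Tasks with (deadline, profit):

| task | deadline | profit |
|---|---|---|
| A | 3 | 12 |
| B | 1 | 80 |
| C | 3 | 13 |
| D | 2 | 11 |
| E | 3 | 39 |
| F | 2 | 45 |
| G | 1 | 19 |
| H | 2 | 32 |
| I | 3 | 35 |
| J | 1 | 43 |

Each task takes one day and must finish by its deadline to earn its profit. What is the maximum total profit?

Sort by profit descending; place each in the latest free slot ≤ its deadline.
By profit: B(d1,80), F(d2,45), J(d1,43), E(d3,39), I(d3,35), H(d2,32), G(d1,19), C(d3,13), A(d3,12), D(d2,11)
B→slot 1; F→slot 2; J skipped; E→slot 3; I skipped; H skipped; G skipped; C skipped; A skipped; D skipped.
Profit = 80 + 45 + 39 = 164

164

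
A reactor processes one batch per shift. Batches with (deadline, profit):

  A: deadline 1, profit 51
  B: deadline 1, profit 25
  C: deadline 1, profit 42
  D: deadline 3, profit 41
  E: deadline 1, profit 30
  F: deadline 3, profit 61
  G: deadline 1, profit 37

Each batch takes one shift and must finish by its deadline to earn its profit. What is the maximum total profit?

153

Take jobs in profit order; each goes to the latest open slot no later than its deadline.
Profit order: F=61 A=51 C=42 D=41 G=37 E=30 B=25
Assign: F→slot 3, A→slot 1, C skipped, D→slot 2, G skipped, E skipped, B skipped.
Slots: [1:A] [2:D] [3:F]
Profit = 51 + 41 + 61 = 153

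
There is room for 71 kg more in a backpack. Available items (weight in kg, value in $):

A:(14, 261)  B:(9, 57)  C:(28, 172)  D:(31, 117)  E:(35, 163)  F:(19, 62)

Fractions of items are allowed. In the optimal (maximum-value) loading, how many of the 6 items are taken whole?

Ratios (sorted): A 18.64, B 6.33, C 6.14, E 4.66, D 3.77, F 3.26
take A (14 @ 261); take B (9 @ 57); take C (28 @ 172); take 20/35 of E → 93.14. Capacity used 71/71.
3 item(s) taken whole; one partial (take 20/35 of E).

3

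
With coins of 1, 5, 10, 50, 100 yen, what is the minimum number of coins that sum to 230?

Use the largest denomination that fits, subtract, and repeat.
230 = 2×100 + 3×10
Total coins = 2 + 3 = 5

5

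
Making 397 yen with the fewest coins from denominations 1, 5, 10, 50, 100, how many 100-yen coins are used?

3

Use the largest denomination that fits, subtract, and repeat.
397 = 3×100 + 1×50 + 4×10 + 1×5 + 2×1
Count of 100: 3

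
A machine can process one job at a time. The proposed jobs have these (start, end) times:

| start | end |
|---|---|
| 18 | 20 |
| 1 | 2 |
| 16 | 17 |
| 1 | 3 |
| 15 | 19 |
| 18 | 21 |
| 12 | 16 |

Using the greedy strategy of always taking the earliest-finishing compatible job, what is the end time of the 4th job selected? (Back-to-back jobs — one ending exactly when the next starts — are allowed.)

20

Order by finish time; keep every interval that doesn't clash with the previous kept one.
By end time: (1,2), (1,3), (12,16), (16,17), (15,19), (18,20), (18,21).
Pick (1,2); next start ≥ 2 → (12,16); next start ≥ 16 → (16,17); next start ≥ 17 → (18,20).
Selected: (1,2) (12,16) (16,17) (18,20)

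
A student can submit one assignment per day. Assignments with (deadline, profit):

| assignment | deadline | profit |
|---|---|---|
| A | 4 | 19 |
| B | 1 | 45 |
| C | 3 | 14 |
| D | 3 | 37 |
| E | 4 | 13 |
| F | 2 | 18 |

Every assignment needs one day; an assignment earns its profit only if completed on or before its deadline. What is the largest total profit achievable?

Take jobs in profit order; each goes to the latest open slot no later than its deadline.
Profit order: B=45 D=37 A=19 F=18 C=14 E=13
Assign: B→slot 1, D→slot 3, A→slot 4, F→slot 2, C skipped, E skipped.
Slots: [1:B] [2:F] [3:D] [4:A]
Profit = 45 + 18 + 37 + 19 = 119

119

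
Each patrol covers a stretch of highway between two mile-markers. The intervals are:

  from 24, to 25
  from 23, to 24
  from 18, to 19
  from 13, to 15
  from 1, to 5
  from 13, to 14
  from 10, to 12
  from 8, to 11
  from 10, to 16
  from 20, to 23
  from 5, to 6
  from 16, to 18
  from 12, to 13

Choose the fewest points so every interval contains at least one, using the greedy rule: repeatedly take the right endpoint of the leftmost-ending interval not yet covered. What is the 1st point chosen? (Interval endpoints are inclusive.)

Process intervals by earliest right end; each time one isn't hit yet, stab at its right endpoint.
Sorted: [1,5] [5,6] [8,11] [10,12] [12,13] [13,14] [13,15] [10,16] [16,18] [18,19] [20,23] [23,24] [24,25]
{[1,5],[5,6]} hit by 5; {[8,11],[10,12]} hit by 11; {[12,13],[13,14],[13,15],[10,16]} hit by 13; {[16,18],[18,19]} hit by 18; {[20,23],[23,24]} hit by 23; {[24,25]} hit by 25.
Points: 5, 11, 13, 18, 23, 25 (6 total).

5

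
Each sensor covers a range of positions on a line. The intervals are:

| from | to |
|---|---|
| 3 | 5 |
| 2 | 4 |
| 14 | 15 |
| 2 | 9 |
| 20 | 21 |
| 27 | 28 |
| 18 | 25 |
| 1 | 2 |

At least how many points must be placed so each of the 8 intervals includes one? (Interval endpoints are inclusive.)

Process intervals by earliest right end; each time one isn't hit yet, stab at its right endpoint.
Sorted: [1,2] [2,4] [3,5] [2,9] [14,15] [20,21] [18,25] [27,28]
{[1,2],[2,4]} hit by 2; {[3,5],[2,9]} hit by 5; {[14,15]} hit by 15; {[20,21],[18,25]} hit by 21; {[27,28]} hit by 28.
Points: 2, 5, 15, 21, 28 (5 total).

5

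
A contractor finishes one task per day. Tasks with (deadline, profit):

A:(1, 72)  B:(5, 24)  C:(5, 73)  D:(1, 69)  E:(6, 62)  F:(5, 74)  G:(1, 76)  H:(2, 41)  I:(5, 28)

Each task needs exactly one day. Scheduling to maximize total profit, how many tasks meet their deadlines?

6

Sort by profit descending; place each in the latest free slot ≤ its deadline.
Profit order: G=76 F=74 C=73 A=72 D=69 E=62 H=41 I=28 B=24
Assign: G→slot 1, F→slot 5, C→slot 4, A skipped, D skipped, E→slot 6, H→slot 2, I→slot 3, B skipped.
Slots: [1:G] [2:H] [3:I] [4:C] [5:F] [6:E]
6 of 9 scheduled.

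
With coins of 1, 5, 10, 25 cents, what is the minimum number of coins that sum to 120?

120 = 4×25 + 2×10
Total coins = 4 + 2 = 6

6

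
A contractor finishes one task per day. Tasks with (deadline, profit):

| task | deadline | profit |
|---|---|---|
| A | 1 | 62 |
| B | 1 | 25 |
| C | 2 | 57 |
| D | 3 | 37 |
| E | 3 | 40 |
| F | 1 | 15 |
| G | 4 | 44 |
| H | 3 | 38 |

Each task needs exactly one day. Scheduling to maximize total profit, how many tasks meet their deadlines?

4

Sort by profit descending; place each in the latest free slot ≤ its deadline.
Profit order: A=62 C=57 G=44 E=40 H=38 D=37 B=25 F=15
Assign: A→slot 1, C→slot 2, G→slot 4, E→slot 3, H skipped, D skipped, B skipped, F skipped.
Slots: [1:A] [2:C] [3:E] [4:G]
4 of 8 scheduled.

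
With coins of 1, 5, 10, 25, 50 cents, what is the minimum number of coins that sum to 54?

Greedy: take as many of the largest coin as possible, then repeat with the remainder.
54 = 1×50 + 4×1
Total coins = 1 + 4 = 5

5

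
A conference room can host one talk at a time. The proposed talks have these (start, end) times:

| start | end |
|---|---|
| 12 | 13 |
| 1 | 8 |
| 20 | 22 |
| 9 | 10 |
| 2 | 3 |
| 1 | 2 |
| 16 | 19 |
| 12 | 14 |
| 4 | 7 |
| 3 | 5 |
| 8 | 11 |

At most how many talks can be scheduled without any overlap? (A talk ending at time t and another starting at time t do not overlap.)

Order by finish time; keep every interval that doesn't clash with the previous kept one.
Sorted by end: (1,2)  (2,3)  (3,5)  (4,7)  (1,8)  (9,10)  (8,11)  (12,13)  (12,14)  (16,19)  (20,22)
take (1,2); take (2,3); take (3,5); take (9,10); take (12,13); take (16,19); take (20,22).
Selected 7 talks.

7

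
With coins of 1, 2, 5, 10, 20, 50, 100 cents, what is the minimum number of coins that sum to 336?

336 = 3×100 + 1×20 + 1×10 + 1×5 + 1×1
Total coins = 3 + 1 + 1 + 1 + 1 = 7

7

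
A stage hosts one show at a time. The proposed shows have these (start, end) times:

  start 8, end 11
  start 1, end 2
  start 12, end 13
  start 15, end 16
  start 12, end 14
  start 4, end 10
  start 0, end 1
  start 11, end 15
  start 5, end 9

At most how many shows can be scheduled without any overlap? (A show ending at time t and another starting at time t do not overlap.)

By end time: (0,1), (1,2), (5,9), (4,10), (8,11), (12,13), (12,14), (11,15), (15,16).
Pick (0,1); next start ≥ 1 → (1,2); next start ≥ 2 → (5,9); next start ≥ 9 → (12,13); next start ≥ 13 → (15,16).
Selected 5 shows.

5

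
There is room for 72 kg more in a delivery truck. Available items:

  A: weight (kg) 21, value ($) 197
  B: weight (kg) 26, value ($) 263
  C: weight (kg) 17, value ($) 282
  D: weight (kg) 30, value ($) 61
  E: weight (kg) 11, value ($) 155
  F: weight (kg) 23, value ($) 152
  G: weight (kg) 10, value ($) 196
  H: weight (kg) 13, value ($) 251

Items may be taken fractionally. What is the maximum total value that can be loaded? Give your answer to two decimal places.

1096.42

Greedy by value/weight ratio, highest first.
Ratios (sorted): G 19.60, H 19.31, C 16.59, E 14.09, B 10.12, A 9.38, F 6.61, D 2.03
take G (10 @ 196); take H (13 @ 251); take C (17 @ 282); take E (11 @ 155); take 21/26 of B → 212.42. Capacity used 72/72.
Total value = 1096.42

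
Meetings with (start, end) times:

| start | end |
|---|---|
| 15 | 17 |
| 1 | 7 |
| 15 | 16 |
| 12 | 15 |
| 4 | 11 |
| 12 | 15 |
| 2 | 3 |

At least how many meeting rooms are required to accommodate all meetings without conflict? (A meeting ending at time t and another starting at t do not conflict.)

2

starts: [1, 2, 4, 12, 12, 15, 15]
ends:   [3, 7, 11, 15, 15, 16, 17]
s1→1 s2→2  — peak 2.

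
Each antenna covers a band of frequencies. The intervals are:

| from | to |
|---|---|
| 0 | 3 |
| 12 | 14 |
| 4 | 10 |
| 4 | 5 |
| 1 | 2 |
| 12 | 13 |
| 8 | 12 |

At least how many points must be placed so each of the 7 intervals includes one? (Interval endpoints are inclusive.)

3

Sort by right endpoint; whenever an interval is uncovered, place a point at its right end.
Sorted: [1,2] [0,3] [4,5] [4,10] [8,12] [12,13] [12,14]
{[1,2],[0,3]} hit by 2; {[4,5],[4,10]} hit by 5; {[8,12],[12,13],[12,14]} hit by 12.
Points: 2, 5, 12 (3 total).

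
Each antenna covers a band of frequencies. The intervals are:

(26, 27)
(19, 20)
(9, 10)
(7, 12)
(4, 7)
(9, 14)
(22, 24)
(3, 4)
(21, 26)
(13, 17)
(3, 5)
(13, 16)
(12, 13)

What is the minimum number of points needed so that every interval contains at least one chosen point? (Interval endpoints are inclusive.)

6

Sort by right endpoint; whenever an interval is uncovered, place a point at its right end.
Sorted: [3,4] [3,5] [4,7] [9,10] [7,12] [12,13] [9,14] [13,16] [13,17] [19,20] [22,24] [21,26] [26,27]
{[3,4],[3,5],[4,7]} hit by 4; {[9,10],[7,12]} hit by 10; {[12,13],[9,14],[13,16],[13,17]} hit by 13; {[19,20]} hit by 20; {[22,24],[21,26]} hit by 24; {[26,27]} hit by 27.
Points: 4, 10, 13, 20, 24, 27 (6 total).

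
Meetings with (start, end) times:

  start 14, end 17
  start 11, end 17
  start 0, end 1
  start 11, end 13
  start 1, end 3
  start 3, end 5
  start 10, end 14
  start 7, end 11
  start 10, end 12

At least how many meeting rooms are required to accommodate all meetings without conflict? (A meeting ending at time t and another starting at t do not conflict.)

4

Events (time:±→running): 0:+→1 1:-→0 1:+→1 3:-→0 3:+→1 5:-→0 7:+→1 10:+→2 10:+→3 11:-→2 11:+→3 11:+→4 … peak 4.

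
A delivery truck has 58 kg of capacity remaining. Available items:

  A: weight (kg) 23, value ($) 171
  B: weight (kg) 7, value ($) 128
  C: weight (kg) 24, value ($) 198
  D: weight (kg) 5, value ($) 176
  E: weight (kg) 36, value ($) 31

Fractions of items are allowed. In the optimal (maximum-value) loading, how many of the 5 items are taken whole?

Greedy by value/weight ratio, highest first.
Ratios (sorted): D 35.20, B 18.29, C 8.25, A 7.43, E 0.86
take D (5 @ 176); take B (7 @ 128); take C (24 @ 198); take 22/23 of A → 163.57. Capacity used 58/58.
3 item(s) taken whole; one partial (take 22/23 of A).

3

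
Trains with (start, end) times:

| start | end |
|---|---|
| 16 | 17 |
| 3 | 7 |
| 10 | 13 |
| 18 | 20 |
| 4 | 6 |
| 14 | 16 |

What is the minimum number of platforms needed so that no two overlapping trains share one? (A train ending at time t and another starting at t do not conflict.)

2

starts: [3, 4, 10, 14, 16, 18]
ends:   [6, 7, 13, 16, 17, 20]
s3→1 s4→2  — peak 2.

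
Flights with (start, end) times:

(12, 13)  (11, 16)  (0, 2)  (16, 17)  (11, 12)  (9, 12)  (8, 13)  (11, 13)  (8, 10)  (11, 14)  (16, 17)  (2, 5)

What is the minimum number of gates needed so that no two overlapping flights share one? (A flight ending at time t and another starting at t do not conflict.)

6

Events (time:±→running): 0:+→1 2:-→0 2:+→1 5:-→0 8:+→1 8:+→2 9:+→3 10:-→2 11:+→3 11:+→4 11:+→5 11:+→6 … peak 6.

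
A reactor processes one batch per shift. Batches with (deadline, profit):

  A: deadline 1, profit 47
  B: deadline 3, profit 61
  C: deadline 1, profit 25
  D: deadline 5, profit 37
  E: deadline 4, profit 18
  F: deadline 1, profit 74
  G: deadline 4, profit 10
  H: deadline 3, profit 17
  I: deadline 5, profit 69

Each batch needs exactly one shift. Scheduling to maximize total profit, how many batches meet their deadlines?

Profit order: F=74 I=69 B=61 A=47 D=37 C=25 E=18 H=17 G=10
Assign: F→slot 1, I→slot 5, B→slot 3, A skipped, D→slot 4, C skipped, E→slot 2, H skipped, G skipped.
Slots: [1:F] [2:E] [3:B] [4:D] [5:I]
5 of 9 scheduled.

5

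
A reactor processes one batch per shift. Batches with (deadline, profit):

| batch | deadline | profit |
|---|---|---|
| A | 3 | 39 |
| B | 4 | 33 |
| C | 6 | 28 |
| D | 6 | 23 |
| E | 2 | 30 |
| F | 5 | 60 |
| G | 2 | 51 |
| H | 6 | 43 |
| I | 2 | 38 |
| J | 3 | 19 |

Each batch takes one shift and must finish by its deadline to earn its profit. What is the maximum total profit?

By profit: F(d5,60), G(d2,51), H(d6,43), A(d3,39), I(d2,38), B(d4,33), E(d2,30), C(d6,28), D(d6,23), J(d3,19)
F→slot 5; G→slot 2; H→slot 6; A→slot 3; I→slot 1; B→slot 4; E skipped; C skipped; D skipped; J skipped.
Profit = 38 + 51 + 39 + 33 + 60 + 43 = 264

264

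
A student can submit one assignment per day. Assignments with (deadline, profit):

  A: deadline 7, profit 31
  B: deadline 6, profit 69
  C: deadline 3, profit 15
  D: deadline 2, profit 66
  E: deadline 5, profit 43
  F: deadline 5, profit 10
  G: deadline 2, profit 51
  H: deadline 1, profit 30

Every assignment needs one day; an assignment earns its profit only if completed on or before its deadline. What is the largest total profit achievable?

By profit: B(d6,69), D(d2,66), G(d2,51), E(d5,43), A(d7,31), H(d1,30), C(d3,15), F(d5,10)
B→slot 6; D→slot 2; G→slot 1; E→slot 5; A→slot 7; H skipped; C→slot 3; F→slot 4.
Profit = 51 + 66 + 15 + 10 + 43 + 69 + 31 = 285

285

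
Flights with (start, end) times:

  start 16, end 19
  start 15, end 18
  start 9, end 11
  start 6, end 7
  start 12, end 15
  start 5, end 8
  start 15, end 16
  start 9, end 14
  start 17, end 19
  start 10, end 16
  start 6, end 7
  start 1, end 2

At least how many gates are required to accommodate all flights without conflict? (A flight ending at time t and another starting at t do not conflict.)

The answer is the maximum number of intervals overlapping at any instant.
starts: [1, 5, 6, 6, 9, 9, 10, 12, 15, 15, 16, 17]
ends:   [2, 7, 7, 8, 11, 14, 15, 16, 16, 18, 19, 19]
s1→1 e2→0 s5→1 s6→2 s6→3  — peak 3.

3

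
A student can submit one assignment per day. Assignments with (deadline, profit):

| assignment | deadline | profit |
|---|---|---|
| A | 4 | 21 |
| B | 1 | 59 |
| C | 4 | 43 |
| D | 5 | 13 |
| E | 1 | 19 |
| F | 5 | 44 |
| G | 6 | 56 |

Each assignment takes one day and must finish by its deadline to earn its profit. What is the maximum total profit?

By profit: B(d1,59), G(d6,56), F(d5,44), C(d4,43), A(d4,21), E(d1,19), D(d5,13)
B→slot 1; G→slot 6; F→slot 5; C→slot 4; A→slot 3; E skipped; D→slot 2.
Profit = 59 + 13 + 21 + 43 + 44 + 56 = 236

236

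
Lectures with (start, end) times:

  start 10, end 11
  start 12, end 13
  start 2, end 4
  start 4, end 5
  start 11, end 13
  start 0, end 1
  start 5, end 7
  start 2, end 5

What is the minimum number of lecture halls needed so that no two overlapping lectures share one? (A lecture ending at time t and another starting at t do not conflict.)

2

starts: [0, 2, 2, 4, 5, 10, 11, 12]
ends:   [1, 4, 5, 5, 7, 11, 13, 13]
s0→1 e1→0 s2→1 s2→2  — peak 2.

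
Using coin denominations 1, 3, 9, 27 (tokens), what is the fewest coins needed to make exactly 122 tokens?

8

122 = 4×27 + 1×9 + 1×3 + 2×1
Total coins = 4 + 1 + 1 + 2 = 8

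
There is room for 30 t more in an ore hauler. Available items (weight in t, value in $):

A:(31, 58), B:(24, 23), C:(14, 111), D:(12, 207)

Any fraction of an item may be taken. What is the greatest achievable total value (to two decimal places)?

325.48

Greedy by value/weight ratio, highest first.
Order: D (207/12=17.25) > C (111/14=7.93) > A (58/31=1.87) > B (23/24=0.96)
Fill: take D (12 @ 207) → take C (14 @ 111) → take 4/31 of A → 7.48; 30/30 used.
Total value = 325.48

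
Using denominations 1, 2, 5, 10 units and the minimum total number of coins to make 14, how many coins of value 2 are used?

Greedy: take as many of the largest coin as possible, then repeat with the remainder.
14 = 1×10 + 2×2
Count of 2: 2

2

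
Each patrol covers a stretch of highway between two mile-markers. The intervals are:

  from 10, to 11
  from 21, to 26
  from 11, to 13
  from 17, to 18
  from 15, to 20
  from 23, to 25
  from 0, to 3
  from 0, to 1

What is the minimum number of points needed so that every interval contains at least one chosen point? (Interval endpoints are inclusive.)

4

Sorted: [0,1] [0,3] [10,11] [11,13] [17,18] [15,20] [23,25] [21,26]
{[0,1],[0,3]} hit by 1; {[10,11],[11,13]} hit by 11; {[17,18],[15,20]} hit by 18; {[23,25],[21,26]} hit by 25.
Points: 1, 11, 18, 25 (4 total).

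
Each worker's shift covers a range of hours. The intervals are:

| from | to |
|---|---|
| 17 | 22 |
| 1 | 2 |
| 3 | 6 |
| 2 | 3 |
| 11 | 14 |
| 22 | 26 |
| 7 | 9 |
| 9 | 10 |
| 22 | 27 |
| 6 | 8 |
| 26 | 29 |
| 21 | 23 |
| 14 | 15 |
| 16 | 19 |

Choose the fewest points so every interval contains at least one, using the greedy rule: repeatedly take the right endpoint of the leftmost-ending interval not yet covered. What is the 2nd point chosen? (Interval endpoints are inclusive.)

Sort by right endpoint; whenever an interval is uncovered, place a point at its right end.
Sorted: [1,2] [2,3] [3,6] [6,8] [7,9] [9,10] [11,14] [14,15] [16,19] [17,22] [21,23] [22,26] [22,27] [26,29]
{[1,2],[2,3]} hit by 2; {[3,6],[6,8]} hit by 6; {[7,9],[9,10]} hit by 9; {[11,14],[14,15]} hit by 14; {[16,19],[17,22]} hit by 19; {[21,23],[22,26],[22,27]} hit by 23; {[26,29]} hit by 29.
Points: 2, 6, 9, 14, 19, 23, 29 (7 total).

6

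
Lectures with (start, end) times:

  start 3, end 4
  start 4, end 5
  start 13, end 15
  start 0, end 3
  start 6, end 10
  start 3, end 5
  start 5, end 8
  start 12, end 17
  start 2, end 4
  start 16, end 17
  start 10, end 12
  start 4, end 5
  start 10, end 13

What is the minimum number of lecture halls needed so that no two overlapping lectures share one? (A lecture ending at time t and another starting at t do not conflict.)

starts: [0, 2, 3, 3, 4, 4, 5, 6, 10, 10, 12, 13, 16]
ends:   [3, 4, 4, 5, 5, 5, 8, 10, 12, 13, 15, 17, 17]
s0→1 s2→2 e3→1 s3→2 s3→3  — peak 3.

3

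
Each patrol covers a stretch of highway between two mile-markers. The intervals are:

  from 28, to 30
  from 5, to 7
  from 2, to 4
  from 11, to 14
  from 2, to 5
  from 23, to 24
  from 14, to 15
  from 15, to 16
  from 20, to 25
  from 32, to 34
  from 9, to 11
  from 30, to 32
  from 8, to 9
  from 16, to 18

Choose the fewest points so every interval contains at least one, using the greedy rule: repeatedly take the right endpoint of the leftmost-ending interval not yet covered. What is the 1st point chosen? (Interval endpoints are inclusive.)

Sorted: [2,4] [2,5] [5,7] [8,9] [9,11] [11,14] [14,15] [15,16] [16,18] [23,24] [20,25] [28,30] [30,32] [32,34]
{[2,4],[2,5]} hit by 4; {[5,7]} hit by 7; {[8,9],[9,11]} hit by 9; {[11,14],[14,15]} hit by 14; {[15,16],[16,18]} hit by 16; {[23,24],[20,25]} hit by 24; {[28,30],[30,32]} hit by 30; {[32,34]} hit by 34.
Points: 4, 7, 9, 14, 16, 24, 30, 34 (8 total).

4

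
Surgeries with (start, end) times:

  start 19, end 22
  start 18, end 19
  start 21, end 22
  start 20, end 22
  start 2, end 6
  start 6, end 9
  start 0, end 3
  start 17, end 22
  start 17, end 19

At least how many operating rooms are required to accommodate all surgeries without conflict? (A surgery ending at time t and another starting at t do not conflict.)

The answer is the maximum number of intervals overlapping at any instant.
starts: [0, 2, 6, 17, 17, 18, 19, 20, 21]
ends:   [3, 6, 9, 19, 19, 22, 22, 22, 22]
s0→1 s2→2 e3→1 e6→0 s6→1 e9→0 s17→1 s17→2 s18→3 e19→2 e19→1 s19→2 s20→3 s21→4  — peak 4.

4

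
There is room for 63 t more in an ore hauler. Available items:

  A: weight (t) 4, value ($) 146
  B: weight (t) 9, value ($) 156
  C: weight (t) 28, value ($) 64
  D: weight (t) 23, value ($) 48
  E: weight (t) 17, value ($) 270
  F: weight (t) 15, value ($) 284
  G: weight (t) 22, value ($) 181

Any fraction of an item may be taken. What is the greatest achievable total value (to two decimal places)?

Ratios (sorted): A 36.50, F 18.93, B 17.33, E 15.88, G 8.23, C 2.29, D 2.09
take A (4 @ 146); take F (15 @ 284); take B (9 @ 156); take E (17 @ 270); take 18/22 of G → 148.09. Capacity used 63/63.
Total value = 1004.09

1004.09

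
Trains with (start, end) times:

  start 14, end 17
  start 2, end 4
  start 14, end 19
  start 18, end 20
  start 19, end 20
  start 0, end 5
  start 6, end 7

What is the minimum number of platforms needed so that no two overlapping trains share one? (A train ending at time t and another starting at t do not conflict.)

starts: [0, 2, 6, 14, 14, 18, 19]
ends:   [4, 5, 7, 17, 19, 20, 20]
s0→1 s2→2  — peak 2.

2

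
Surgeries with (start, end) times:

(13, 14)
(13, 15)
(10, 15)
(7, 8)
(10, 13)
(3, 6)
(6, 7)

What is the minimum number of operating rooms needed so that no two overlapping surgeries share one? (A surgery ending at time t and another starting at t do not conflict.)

3

Events (time:±→running): 3:+→1 6:-→0 6:+→1 7:-→0 7:+→1 8:-→0 10:+→1 10:+→2 13:-→1 13:+→2 13:+→3 … peak 3.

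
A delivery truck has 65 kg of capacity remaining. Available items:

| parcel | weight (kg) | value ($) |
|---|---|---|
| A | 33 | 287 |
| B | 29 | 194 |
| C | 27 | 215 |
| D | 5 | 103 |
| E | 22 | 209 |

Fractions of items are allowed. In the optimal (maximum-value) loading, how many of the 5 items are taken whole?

3

Sort by value per unit weight and fill in that order.
Ratios (sorted): D 20.60, E 9.50, A 8.70, C 7.96, B 6.69
take D (5 @ 103); take E (22 @ 209); take A (33 @ 287); take 5/27 of C → 39.81. Capacity used 65/65.
3 item(s) taken whole; one partial (take 5/27 of C).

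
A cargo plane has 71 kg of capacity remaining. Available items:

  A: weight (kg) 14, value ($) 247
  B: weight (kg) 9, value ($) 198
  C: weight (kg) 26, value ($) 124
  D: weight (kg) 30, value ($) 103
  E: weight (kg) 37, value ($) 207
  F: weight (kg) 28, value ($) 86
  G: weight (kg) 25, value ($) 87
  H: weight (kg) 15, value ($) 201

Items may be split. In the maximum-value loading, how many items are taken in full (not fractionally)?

3

Greedy by value/weight ratio, highest first.
Ratios (sorted): B 22.00, A 17.64, H 13.40, E 5.59, C 4.77, G 3.48, D 3.43, F 3.07
take B (9 @ 198); take A (14 @ 247); take H (15 @ 201); take 33/37 of E → 184.62. Capacity used 71/71.
3 item(s) taken whole; one partial (take 33/37 of E).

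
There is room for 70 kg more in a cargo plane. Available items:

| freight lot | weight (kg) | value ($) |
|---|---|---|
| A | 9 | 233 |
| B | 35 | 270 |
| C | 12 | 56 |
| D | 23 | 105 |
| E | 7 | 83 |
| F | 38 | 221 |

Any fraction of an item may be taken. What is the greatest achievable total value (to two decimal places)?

Order: A (233/9=25.89) > E (83/7=11.86) > B (270/35=7.71) > F (221/38=5.82) > C (56/12=4.67) > D (105/23=4.57)
Fill: take A (9 @ 233) → take E (7 @ 83) → take B (35 @ 270) → take 19/38 of F → 110.50; 70/70 used.
Total value = 696.50

696.50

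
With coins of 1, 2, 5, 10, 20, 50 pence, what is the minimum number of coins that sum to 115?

4

Greedy: take as many of the largest coin as possible, then repeat with the remainder.
115 − 2×50→15 − 1×10→5 − 1×5→0
Total coins = 2 + 1 + 1 = 4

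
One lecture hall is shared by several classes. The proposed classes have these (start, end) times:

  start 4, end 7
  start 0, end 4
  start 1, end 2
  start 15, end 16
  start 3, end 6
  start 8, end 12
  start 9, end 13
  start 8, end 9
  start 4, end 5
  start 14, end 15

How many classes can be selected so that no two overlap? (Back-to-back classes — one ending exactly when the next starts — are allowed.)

Greedy by earliest finish: after sorting by end time, pick each interval compatible with the last pick.
By end time: (1,2), (0,4), (4,5), (3,6), (4,7), (8,9), (8,12), (9,13), (14,15), (15,16).
Pick (1,2); next start ≥ 2 → (4,5); next start ≥ 5 → (8,9); next start ≥ 9 → (9,13); next start ≥ 13 → (14,15); next start ≥ 15 → (15,16).
Selected 6 classes.

6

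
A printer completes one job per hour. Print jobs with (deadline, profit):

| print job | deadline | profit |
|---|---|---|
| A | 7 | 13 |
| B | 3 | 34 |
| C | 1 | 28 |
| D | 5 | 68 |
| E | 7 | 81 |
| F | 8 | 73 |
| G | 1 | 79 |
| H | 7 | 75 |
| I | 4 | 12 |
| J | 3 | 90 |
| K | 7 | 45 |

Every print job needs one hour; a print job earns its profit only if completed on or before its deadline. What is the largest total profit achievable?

Sort by profit descending; place each in the latest free slot ≤ its deadline.
Profit order: J=90 E=81 G=79 H=75 F=73 D=68 K=45 B=34 C=28 A=13 I=12
Assign: J→slot 3, E→slot 7, G→slot 1, H→slot 6, F→slot 8, D→slot 5, K→slot 4, B→slot 2, C skipped, A skipped, I skipped.
Slots: [1:G] [2:B] [3:J] [4:K] [5:D] [6:H] [7:E] [8:F]
Profit = 79 + 34 + 90 + 45 + 68 + 75 + 81 + 73 = 545

545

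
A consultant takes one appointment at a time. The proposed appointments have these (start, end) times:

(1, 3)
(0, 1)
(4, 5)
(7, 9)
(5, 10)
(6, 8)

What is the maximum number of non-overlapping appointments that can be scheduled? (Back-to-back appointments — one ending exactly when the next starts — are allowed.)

4

Order by finish time; keep every interval that doesn't clash with the previous kept one.
By end time: (0,1), (1,3), (4,5), (6,8), (7,9), (5,10).
Pick (0,1); next start ≥ 1 → (1,3); next start ≥ 3 → (4,5); next start ≥ 5 → (6,8).
Selected 4 appointments.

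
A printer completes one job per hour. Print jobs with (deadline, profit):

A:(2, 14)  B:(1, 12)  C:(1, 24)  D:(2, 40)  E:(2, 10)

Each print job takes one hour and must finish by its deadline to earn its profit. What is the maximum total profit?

64

Sort by profit descending; place each in the latest free slot ≤ its deadline.
Profit order: D=40 C=24 A=14 B=12 E=10
Assign: D→slot 2, C→slot 1, A skipped, B skipped, E skipped.
Slots: [1:C] [2:D]
Profit = 24 + 40 = 64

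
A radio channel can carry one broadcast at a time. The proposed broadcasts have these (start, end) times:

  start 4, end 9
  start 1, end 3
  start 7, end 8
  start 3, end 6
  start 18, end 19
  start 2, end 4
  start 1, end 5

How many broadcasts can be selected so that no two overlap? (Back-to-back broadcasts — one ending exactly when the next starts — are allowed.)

Greedy by earliest finish: after sorting by end time, pick each interval compatible with the last pick.
Sorted by end: (1,3)  (2,4)  (1,5)  (3,6)  (7,8)  (4,9)  (18,19)
take (1,3); skip (2,4); skip (1,5); take (3,6); take (7,8); take (18,19).
Selected 4 broadcasts.

4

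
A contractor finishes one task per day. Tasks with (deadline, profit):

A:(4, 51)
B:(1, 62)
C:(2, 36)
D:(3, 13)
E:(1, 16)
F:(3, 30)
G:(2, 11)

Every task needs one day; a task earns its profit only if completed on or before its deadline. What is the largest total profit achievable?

Profit order: B=62 A=51 C=36 F=30 E=16 D=13 G=11
Assign: B→slot 1, A→slot 4, C→slot 2, F→slot 3, E skipped, D skipped, G skipped.
Slots: [1:B] [2:C] [3:F] [4:A]
Profit = 62 + 36 + 30 + 51 = 179

179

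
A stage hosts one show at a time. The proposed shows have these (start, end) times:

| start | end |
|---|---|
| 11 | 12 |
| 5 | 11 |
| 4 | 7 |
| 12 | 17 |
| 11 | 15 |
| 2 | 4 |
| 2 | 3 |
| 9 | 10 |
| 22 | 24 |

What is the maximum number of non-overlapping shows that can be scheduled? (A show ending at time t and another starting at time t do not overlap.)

6

Sort by end time and greedily take each interval whose start is ≥ the last chosen end.
Sorted by end: (2,3)  (2,4)  (4,7)  (9,10)  (5,11)  (11,12)  (11,15)  (12,17)  (22,24)
take (2,3); take (4,7); take (9,10); take (11,12); take (12,17); take (22,24).
Selected 6 shows.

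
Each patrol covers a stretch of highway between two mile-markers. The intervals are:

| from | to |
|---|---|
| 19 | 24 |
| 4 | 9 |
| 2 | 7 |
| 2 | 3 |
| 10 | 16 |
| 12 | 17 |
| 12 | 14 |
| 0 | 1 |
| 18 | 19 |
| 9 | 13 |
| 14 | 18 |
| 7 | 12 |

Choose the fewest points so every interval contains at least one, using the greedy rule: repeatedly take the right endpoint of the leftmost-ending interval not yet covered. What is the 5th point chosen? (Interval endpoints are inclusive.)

19

Sort by right endpoint; whenever an interval is uncovered, place a point at its right end.
By right end: [0,1]  [2,3]  [2,7]  [4,9]  [7,12]  [9,13]  [12,14]  [10,16]  [12,17]  [14,18]  [18,19]  [19,24]
[0,1] uncovered → point at 1; [2,3] uncovered → point at 3; [4,9] uncovered → point at 9; [12,14] uncovered → point at 14; [18,19] uncovered → point at 19.
Points: 1, 3, 9, 14, 19 (5 total).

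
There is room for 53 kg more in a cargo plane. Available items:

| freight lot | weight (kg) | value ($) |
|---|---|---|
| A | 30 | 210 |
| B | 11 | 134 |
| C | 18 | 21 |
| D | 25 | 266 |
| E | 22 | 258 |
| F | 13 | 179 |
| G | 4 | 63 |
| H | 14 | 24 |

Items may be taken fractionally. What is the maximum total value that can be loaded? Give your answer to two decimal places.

Ratios (sorted): G 15.75, F 13.77, B 12.18, E 11.73, D 10.64, A 7.00, H 1.71, C 1.17
take G (4 @ 63); take F (13 @ 179); take B (11 @ 134); take E (22 @ 258); take 3/25 of D → 31.92. Capacity used 53/53.
Total value = 665.92

665.92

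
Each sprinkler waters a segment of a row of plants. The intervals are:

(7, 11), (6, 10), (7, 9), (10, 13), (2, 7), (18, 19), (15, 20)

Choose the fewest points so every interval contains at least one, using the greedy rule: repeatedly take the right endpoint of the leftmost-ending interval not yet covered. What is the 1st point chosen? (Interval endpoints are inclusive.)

Sort by right endpoint; whenever an interval is uncovered, place a point at its right end.
Sorted: [2,7] [7,9] [6,10] [7,11] [10,13] [18,19] [15,20]
{[2,7],[7,9],[6,10],[7,11]} hit by 7; {[10,13]} hit by 13; {[18,19],[15,20]} hit by 19.
Points: 7, 13, 19 (3 total).

7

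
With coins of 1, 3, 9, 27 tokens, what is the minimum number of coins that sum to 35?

5

Use the largest denomination that fits, subtract, and repeat.
35 − 1×27→8 − 2×3→2 − 2×1→0
Total coins = 1 + 2 + 2 = 5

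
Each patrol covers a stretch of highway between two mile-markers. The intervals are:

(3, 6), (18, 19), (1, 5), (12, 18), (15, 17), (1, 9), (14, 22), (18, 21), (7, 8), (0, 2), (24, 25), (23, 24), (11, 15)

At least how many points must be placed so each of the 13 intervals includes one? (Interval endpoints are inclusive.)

Sorted: [0,2] [1,5] [3,6] [7,8] [1,9] [11,15] [15,17] [12,18] [18,19] [18,21] [14,22] [23,24] [24,25]
{[0,2],[1,5]} hit by 2; {[3,6]} hit by 6; {[7,8],[1,9]} hit by 8; {[11,15],[15,17],[12,18]} hit by 15; {[18,19],[18,21],[14,22]} hit by 19; {[23,24],[24,25]} hit by 24.
Points: 2, 6, 8, 15, 19, 24 (6 total).

6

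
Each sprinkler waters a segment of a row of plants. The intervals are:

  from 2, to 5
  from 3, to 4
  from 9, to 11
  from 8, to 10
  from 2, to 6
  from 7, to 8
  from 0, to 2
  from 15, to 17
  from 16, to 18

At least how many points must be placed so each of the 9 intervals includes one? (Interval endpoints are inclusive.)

By right end: [0,2]  [3,4]  [2,5]  [2,6]  [7,8]  [8,10]  [9,11]  [15,17]  [16,18]
[0,2] uncovered → point at 2; [3,4] uncovered → point at 4; [7,8] uncovered → point at 8; [9,11] uncovered → point at 11; [15,17] uncovered → point at 17.
Points: 2, 4, 8, 11, 17 (5 total).

5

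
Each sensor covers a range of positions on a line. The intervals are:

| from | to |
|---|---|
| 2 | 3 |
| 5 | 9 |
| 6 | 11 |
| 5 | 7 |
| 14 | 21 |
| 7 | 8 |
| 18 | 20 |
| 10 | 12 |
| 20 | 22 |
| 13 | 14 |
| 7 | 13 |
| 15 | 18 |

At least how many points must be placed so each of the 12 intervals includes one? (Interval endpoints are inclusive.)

6

Process intervals by earliest right end; each time one isn't hit yet, stab at its right endpoint.
By right end: [2,3]  [5,7]  [7,8]  [5,9]  [6,11]  [10,12]  [7,13]  [13,14]  [15,18]  [18,20]  [14,21]  [20,22]
[2,3] uncovered → point at 3; [5,7] uncovered → point at 7; [10,12] uncovered → point at 12; [13,14] uncovered → point at 14; [15,18] uncovered → point at 18; [20,22] uncovered → point at 22.
Points: 3, 7, 12, 14, 18, 22 (6 total).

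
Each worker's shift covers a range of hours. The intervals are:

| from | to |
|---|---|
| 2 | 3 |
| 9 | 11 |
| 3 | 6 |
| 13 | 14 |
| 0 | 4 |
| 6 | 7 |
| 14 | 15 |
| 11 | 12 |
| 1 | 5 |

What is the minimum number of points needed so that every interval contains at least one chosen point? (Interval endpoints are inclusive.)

4

Process intervals by earliest right end; each time one isn't hit yet, stab at its right endpoint.
Sorted: [2,3] [0,4] [1,5] [3,6] [6,7] [9,11] [11,12] [13,14] [14,15]
{[2,3],[0,4],[1,5],[3,6]} hit by 3; {[6,7]} hit by 7; {[9,11],[11,12]} hit by 11; {[13,14],[14,15]} hit by 14.
Points: 3, 7, 11, 14 (4 total).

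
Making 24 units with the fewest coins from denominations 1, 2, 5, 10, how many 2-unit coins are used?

Use the largest denomination that fits, subtract, and repeat.
24 = 2×10 + 2×2
Count of 2: 2

2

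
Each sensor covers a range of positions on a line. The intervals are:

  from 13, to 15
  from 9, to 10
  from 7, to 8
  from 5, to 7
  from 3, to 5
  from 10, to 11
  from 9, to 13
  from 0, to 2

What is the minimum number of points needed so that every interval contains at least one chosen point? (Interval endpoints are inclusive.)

Process intervals by earliest right end; each time one isn't hit yet, stab at its right endpoint.
By right end: [0,2]  [3,5]  [5,7]  [7,8]  [9,10]  [10,11]  [9,13]  [13,15]
[0,2] uncovered → point at 2; [3,5] uncovered → point at 5; [7,8] uncovered → point at 8; [9,10] uncovered → point at 10; [13,15] uncovered → point at 15.
Points: 2, 5, 8, 10, 15 (5 total).

5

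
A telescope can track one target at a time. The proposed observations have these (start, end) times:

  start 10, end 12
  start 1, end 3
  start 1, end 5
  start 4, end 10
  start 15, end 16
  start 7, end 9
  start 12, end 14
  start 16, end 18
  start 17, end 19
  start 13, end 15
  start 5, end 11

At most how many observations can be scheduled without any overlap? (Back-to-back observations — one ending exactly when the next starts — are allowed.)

6

Sorted by end: (1,3)  (1,5)  (7,9)  (4,10)  (5,11)  (10,12)  (12,14)  (13,15)  (15,16)  (16,18)  (17,19)
take (1,3); take (7,9); skip (5,11); take (10,12); take (12,14); skip (13,15); take (15,16); take (16,18); skip (17,19).
Selected 6 observations.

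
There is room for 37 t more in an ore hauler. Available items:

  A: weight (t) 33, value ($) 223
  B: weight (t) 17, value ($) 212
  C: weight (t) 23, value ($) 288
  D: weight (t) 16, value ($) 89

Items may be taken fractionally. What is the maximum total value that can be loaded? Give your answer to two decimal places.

462.59

Sort by value per unit weight and fill in that order.
Ratios (sorted): C 12.52, B 12.47, A 6.76, D 5.56
take C (23 @ 288); take 14/17 of B → 174.59. Capacity used 37/37.
Total value = 462.59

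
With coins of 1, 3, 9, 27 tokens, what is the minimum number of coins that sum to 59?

Greedy: take as many of the largest coin as possible, then repeat with the remainder.
59 − 2×27→5 − 1×3→2 − 2×1→0
Total coins = 2 + 1 + 2 = 5

5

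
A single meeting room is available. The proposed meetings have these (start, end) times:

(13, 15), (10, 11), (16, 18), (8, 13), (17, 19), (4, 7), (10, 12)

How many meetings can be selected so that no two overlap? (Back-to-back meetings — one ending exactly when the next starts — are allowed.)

Order by finish time; keep every interval that doesn't clash with the previous kept one.
Sorted by end: (4,7)  (10,11)  (10,12)  (8,13)  (13,15)  (16,18)  (17,19)
take (4,7); take (10,11); skip (8,13); take (13,15); take (16,18).
Selected 4 meetings.

4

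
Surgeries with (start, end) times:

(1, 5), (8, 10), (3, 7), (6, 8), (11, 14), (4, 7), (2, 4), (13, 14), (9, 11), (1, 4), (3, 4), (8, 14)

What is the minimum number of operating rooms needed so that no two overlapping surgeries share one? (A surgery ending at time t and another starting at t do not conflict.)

5

The answer is the maximum number of intervals overlapping at any instant.
starts: [1, 1, 2, 3, 3, 4, 6, 8, 8, 9, 11, 13]
ends:   [4, 4, 4, 5, 7, 7, 8, 10, 11, 14, 14, 14]
s1→1 s1→2 s2→3 s3→4 s3→5  — peak 5.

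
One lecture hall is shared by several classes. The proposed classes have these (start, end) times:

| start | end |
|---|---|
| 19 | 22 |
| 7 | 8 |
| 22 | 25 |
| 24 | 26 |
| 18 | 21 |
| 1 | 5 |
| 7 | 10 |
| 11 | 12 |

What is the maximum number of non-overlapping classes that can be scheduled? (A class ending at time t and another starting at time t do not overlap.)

5

Order by finish time; keep every interval that doesn't clash with the previous kept one.
By end time: (1,5), (7,8), (7,10), (11,12), (18,21), (19,22), (22,25), (24,26).
Pick (1,5); next start ≥ 5 → (7,8); next start ≥ 8 → (11,12); next start ≥ 12 → (18,21); next start ≥ 21 → (22,25).
Selected 5 classes.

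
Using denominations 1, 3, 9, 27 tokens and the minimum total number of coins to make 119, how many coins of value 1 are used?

119 = 4×27 + 1×9 + 2×1
Count of 1: 2

2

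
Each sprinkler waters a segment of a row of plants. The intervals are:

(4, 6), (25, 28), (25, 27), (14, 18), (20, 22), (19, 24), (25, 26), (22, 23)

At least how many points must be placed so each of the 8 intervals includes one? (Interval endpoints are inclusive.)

4

Sort by right endpoint; whenever an interval is uncovered, place a point at its right end.
Sorted: [4,6] [14,18] [20,22] [22,23] [19,24] [25,26] [25,27] [25,28]
{[4,6]} hit by 6; {[14,18]} hit by 18; {[20,22],[22,23],[19,24]} hit by 22; {[25,26],[25,27],[25,28]} hit by 26.
Points: 6, 18, 22, 26 (4 total).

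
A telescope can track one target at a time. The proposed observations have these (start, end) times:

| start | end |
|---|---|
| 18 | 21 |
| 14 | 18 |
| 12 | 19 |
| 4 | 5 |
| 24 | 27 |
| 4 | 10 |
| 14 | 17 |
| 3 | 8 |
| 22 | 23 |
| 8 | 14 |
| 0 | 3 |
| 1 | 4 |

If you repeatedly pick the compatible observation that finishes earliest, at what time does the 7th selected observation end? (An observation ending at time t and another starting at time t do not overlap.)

27

Order by finish time; keep every interval that doesn't clash with the previous kept one.
By end time: (0,3), (1,4), (4,5), (3,8), (4,10), (8,14), (14,17), (14,18), (12,19), (18,21), (22,23), (24,27).
Pick (0,3); next start ≥ 3 → (4,5); next start ≥ 5 → (8,14); next start ≥ 14 → (14,17); next start ≥ 17 → (18,21); next start ≥ 21 → (22,23); next start ≥ 23 → (24,27).
Selected: (0,3) (4,5) (8,14) (14,17) (18,21) (22,23) (24,27)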